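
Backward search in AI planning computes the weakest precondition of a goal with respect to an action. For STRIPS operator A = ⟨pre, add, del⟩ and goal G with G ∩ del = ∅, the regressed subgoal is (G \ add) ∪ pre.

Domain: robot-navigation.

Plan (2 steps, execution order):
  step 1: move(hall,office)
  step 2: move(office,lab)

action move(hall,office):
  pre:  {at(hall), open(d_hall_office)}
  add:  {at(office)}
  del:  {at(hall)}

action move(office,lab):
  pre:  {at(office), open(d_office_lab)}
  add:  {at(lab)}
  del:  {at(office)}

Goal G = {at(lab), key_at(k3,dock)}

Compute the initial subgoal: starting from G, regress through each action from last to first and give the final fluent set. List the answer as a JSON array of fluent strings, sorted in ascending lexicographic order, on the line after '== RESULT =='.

Work backward from the goal:
  through step 2 (move(office,lab)): drop {at(lab)}, keep {key_at(k3,dock)}, require {at(office), open(d_office_lab)}
    → {at(office), key_at(k3,dock), open(d_office_lab)}
  through step 1 (move(hall,office)): drop {at(office)}, keep {key_at(k3,dock), open(d_office_lab)}, require {at(hall), open(d_hall_office)}
    → {at(hall), key_at(k3,dock), open(d_hall_office), open(d_office_lab)}

== RESULT ==
["at(hall)", "key_at(k3,dock)", "open(d_hall_office)", "open(d_office_lab)"]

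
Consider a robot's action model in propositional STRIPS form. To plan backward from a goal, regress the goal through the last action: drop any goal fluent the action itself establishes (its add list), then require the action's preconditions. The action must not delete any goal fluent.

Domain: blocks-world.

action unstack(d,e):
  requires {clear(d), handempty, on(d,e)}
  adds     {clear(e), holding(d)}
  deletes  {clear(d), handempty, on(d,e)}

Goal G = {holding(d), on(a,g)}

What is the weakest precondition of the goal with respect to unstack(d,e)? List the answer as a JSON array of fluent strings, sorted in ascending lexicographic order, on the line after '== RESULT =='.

Regress:
  G ∩ del = {}  (empty — regression defined)
  G \ add = {holding(d), on(a,g)} \ {clear(e), holding(d)} = {on(a,g)}
  ∪ pre   = {on(a,g)} ∪ {clear(d), handempty, on(d,e)}
          = {clear(d), handempty, on(a,g), on(d,e)}

== RESULT ==
["clear(d)", "handempty", "on(a,g)", "on(d,e)"]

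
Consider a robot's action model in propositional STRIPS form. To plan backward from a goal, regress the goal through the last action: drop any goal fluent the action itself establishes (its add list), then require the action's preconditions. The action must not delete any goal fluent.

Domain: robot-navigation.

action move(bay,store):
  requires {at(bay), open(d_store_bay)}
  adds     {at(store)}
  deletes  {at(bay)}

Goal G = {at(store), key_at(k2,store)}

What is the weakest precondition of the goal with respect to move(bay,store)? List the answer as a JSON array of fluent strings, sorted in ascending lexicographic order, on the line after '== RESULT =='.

Compute (G \ add) ∪ pre:
  G ∩ del = {}  (empty — regression defined)
  G \ add = {at(store), key_at(k2,store)} \ {at(store)} = {key_at(k2,store)}
  ∪ pre   = {key_at(k2,store)} ∪ {at(bay), open(d_store_bay)}
          = {at(bay), key_at(k2,store), open(d_store_bay)}

== RESULT ==
["at(bay)", "key_at(k2,store)", "open(d_store_bay)"]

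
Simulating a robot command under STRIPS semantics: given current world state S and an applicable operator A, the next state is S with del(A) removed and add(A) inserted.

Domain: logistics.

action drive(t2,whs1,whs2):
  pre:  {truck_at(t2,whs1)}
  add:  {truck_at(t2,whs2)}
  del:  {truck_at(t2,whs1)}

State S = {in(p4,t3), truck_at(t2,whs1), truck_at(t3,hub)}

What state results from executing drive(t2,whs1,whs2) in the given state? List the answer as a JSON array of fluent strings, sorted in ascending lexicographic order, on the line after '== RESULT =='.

Progress:
  pre ⊆ S: {truck_at(t2,whs1)} ⊆ S  — applicable
  S \ del = {in(p4,t3), truck_at(t3,hub)}
  ∪ add   = {in(p4,t3), truck_at(t2,whs2), truck_at(t3,hub)}

== RESULT ==
["in(p4,t3)", "truck_at(t2,whs2)", "truck_at(t3,hub)"]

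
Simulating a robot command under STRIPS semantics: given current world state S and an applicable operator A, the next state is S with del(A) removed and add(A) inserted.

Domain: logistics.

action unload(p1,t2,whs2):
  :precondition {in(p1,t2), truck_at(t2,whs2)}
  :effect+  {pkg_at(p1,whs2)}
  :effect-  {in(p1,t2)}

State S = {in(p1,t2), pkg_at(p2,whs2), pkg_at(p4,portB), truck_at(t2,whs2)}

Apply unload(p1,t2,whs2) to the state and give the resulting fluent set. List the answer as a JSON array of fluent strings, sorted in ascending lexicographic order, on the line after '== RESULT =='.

Progress:
  pre ⊆ S: {in(p1,t2), truck_at(t2,whs2)} ⊆ S  — applicable
  S \ del = {pkg_at(p2,whs2), pkg_at(p4,portB), truck_at(t2,whs2)}
  ∪ add   = {pkg_at(p1,whs2), pkg_at(p2,whs2), pkg_at(p4,portB), truck_at(t2,whs2)}

== RESULT ==
["pkg_at(p1,whs2)", "pkg_at(p2,whs2)", "pkg_at(p4,portB)", "truck_at(t2,whs2)"]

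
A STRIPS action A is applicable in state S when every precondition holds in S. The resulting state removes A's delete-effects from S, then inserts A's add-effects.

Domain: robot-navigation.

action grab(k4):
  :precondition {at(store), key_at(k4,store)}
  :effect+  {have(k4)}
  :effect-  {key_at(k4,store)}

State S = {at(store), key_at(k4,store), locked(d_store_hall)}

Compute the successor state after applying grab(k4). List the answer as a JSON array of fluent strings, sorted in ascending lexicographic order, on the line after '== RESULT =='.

Compute (S \ del) ∪ add:
  pre ⊆ S: {at(store), key_at(k4,store)} ⊆ S  — applicable
  S \ del = {at(store), locked(d_store_hall)}
  ∪ add   = {at(store), have(k4), locked(d_store_hall)}

== RESULT ==
["at(store)", "have(k4)", "locked(d_store_hall)"]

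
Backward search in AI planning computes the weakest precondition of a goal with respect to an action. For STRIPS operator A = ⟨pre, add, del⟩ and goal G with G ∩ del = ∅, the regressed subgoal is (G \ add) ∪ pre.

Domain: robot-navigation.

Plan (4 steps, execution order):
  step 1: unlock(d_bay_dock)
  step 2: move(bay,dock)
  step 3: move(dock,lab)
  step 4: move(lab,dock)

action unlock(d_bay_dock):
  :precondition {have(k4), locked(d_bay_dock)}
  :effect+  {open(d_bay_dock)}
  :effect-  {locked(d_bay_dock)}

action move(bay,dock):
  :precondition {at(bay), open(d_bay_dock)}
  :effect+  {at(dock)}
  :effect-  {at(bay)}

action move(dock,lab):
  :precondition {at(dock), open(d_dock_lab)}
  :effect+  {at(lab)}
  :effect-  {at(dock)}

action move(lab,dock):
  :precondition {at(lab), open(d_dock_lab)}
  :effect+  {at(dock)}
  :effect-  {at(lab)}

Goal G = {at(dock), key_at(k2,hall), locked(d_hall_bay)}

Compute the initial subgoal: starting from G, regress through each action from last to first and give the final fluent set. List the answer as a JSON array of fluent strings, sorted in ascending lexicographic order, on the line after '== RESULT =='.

Regress step by step:
  through step 4 (move(lab,dock)): drop {at(dock)}, keep {key_at(k2,hall), locked(d_hall_bay)}, require {at(lab), open(d_dock_lab)}
    → {at(lab), key_at(k2,hall), locked(d_hall_bay), open(d_dock_lab)}
  through step 3 (move(dock,lab)): drop {at(lab)}, keep {key_at(k2,hall), locked(d_hall_bay), open(d_dock_lab)}, require {at(dock), open(d_dock_lab)}
    → {at(dock), key_at(k2,hall), locked(d_hall_bay), open(d_dock_lab)}
  through step 2 (move(bay,dock)): drop {at(dock)}, keep {key_at(k2,hall), locked(d_hall_bay), open(d_dock_lab)}, require {at(bay), open(d_bay_dock)}
    → {at(bay), key_at(k2,hall), locked(d_hall_bay), open(d_bay_dock), open(d_dock_lab)}
  through step 1 (unlock(d_bay_dock)): drop {open(d_bay_dock)}, keep {at(bay), key_at(k2,hall), locked(d_hall_bay), open(d_dock_lab)}, require {have(k4), locked(d_bay_dock)}
    → {at(bay), have(k4), key_at(k2,hall), locked(d_bay_dock), locked(d_hall_bay), open(d_dock_lab)}

== RESULT ==
["at(bay)", "have(k4)", "key_at(k2,hall)", "locked(d_bay_dock)", "locked(d_hall_bay)", "open(d_dock_lab)"]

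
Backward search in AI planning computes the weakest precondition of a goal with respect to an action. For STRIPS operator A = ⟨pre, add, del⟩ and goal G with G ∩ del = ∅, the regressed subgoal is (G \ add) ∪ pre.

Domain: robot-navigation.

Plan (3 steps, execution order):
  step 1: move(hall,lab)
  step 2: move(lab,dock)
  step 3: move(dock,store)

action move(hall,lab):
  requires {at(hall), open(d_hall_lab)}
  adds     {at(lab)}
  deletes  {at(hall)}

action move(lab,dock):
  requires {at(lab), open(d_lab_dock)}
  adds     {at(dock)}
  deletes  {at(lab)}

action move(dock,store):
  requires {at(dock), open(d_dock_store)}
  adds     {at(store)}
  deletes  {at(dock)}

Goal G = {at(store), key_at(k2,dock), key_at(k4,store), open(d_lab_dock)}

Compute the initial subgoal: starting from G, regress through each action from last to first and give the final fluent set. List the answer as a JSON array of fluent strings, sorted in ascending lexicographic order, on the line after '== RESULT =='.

Work backward from the goal:
  through step 3 (move(dock,store)): drop {at(store)}, keep {key_at(k2,dock), key_at(k4,store), open(d_lab_dock)}, require {at(dock), open(d_dock_store)}
    → {at(dock), key_at(k2,dock), key_at(k4,store), open(d_dock_store), open(d_lab_dock)}
  through step 2 (move(lab,dock)): drop {at(dock)}, keep {key_at(k2,dock), key_at(k4,store), open(d_dock_store), open(d_lab_dock)}, require {at(lab), open(d_lab_dock)}
    → {at(lab), key_at(k2,dock), key_at(k4,store), open(d_dock_store), open(d_lab_dock)}
  through step 1 (move(hall,lab)): drop {at(lab)}, keep {key_at(k2,dock), key_at(k4,store), open(d_dock_store), open(d_lab_dock)}, require {at(hall), open(d_hall_lab)}
    → {at(hall), key_at(k2,dock), key_at(k4,store), open(d_dock_store), open(d_hall_lab), open(d_lab_dock)}

== RESULT ==
["at(hall)", "key_at(k2,dock)", "key_at(k4,store)", "open(d_dock_store)", "open(d_hall_lab)", "open(d_lab_dock)"]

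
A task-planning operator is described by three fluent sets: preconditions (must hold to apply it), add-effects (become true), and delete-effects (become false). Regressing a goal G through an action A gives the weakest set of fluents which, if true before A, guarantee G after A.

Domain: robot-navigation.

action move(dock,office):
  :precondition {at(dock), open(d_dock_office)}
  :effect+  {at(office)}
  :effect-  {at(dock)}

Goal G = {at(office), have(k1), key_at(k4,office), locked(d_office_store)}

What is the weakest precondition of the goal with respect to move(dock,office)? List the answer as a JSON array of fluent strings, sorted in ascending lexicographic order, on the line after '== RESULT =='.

Regress:
  G ∩ del = {}  (empty — regression defined)
  G \ add = {at(office), have(k1), key_at(k4,office), locked(d_office_store)} \ {at(office)} = {have(k1), key_at(k4,office), locked(d_office_store)}
  ∪ pre   = {have(k1), key_at(k4,office), locked(d_office_store)} ∪ {at(dock), open(d_dock_office)}
          = {at(dock), have(k1), key_at(k4,office), locked(d_office_store), open(d_dock_office)}

== RESULT ==
["at(dock)", "have(k1)", "key_at(k4,office)", "locked(d_office_store)", "open(d_dock_office)"]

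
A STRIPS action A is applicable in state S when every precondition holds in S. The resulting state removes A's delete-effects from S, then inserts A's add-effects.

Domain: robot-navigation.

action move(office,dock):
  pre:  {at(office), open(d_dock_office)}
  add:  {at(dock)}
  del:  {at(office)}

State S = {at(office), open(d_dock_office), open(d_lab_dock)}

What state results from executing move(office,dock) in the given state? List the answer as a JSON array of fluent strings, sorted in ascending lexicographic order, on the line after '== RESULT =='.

Compute (S \ del) ∪ add:
  pre ⊆ S: {at(office), open(d_dock_office)} ⊆ S  — applicable
  S \ del = {open(d_dock_office), open(d_lab_dock)}
  ∪ add   = {at(dock), open(d_dock_office), open(d_lab_dock)}

== RESULT ==
["at(dock)", "open(d_dock_office)", "open(d_lab_dock)"]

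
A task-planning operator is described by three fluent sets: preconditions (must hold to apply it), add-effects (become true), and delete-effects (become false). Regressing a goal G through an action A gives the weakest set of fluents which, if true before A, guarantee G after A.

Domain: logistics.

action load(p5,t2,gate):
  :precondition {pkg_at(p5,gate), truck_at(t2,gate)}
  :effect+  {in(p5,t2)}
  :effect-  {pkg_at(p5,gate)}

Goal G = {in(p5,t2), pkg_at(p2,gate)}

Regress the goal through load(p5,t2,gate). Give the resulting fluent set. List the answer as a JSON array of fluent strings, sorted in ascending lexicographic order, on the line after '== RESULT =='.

Compute (G \ add) ∪ pre:
  G ∩ del = {}  (empty — regression defined)
  G \ add = {in(p5,t2), pkg_at(p2,gate)} \ {in(p5,t2)} = {pkg_at(p2,gate)}
  ∪ pre   = {pkg_at(p2,gate)} ∪ {pkg_at(p5,gate), truck_at(t2,gate)}
          = {pkg_at(p2,gate), pkg_at(p5,gate), truck_at(t2,gate)}

== RESULT ==
["pkg_at(p2,gate)", "pkg_at(p5,gate)", "truck_at(t2,gate)"]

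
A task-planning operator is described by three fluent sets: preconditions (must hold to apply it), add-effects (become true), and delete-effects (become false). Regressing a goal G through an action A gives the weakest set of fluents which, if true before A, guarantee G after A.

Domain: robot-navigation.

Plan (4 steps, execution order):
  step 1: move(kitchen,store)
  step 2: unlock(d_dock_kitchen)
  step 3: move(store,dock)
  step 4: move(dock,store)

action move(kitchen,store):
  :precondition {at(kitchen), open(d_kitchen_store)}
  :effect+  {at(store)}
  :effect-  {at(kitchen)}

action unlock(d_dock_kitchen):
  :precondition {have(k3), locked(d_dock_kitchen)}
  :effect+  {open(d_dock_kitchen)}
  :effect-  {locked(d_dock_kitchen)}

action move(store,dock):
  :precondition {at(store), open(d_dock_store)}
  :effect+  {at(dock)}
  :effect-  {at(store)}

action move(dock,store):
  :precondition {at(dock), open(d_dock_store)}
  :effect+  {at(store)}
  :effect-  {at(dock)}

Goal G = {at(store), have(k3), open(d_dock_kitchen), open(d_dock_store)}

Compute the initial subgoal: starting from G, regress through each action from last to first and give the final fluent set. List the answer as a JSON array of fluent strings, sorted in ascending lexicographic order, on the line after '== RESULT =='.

Work backward from the goal:
  through step 4 (move(dock,store)): drop {at(store)}, keep {have(k3), open(d_dock_kitchen), open(d_dock_store)}, require {at(dock), open(d_dock_store)}
    → {at(dock), have(k3), open(d_dock_kitchen), open(d_dock_store)}
  through step 3 (move(store,dock)): drop {at(dock)}, keep {have(k3), open(d_dock_kitchen), open(d_dock_store)}, require {at(store), open(d_dock_store)}
    → {at(store), have(k3), open(d_dock_kitchen), open(d_dock_store)}
  through step 2 (unlock(d_dock_kitchen)): drop {open(d_dock_kitchen)}, keep {at(store), have(k3), open(d_dock_store)}, require {have(k3), locked(d_dock_kitchen)}
    → {at(store), have(k3), locked(d_dock_kitchen), open(d_dock_store)}
  through step 1 (move(kitchen,store)): drop {at(store)}, keep {have(k3), locked(d_dock_kitchen), open(d_dock_store)}, require {at(kitchen), open(d_kitchen_store)}
    → {at(kitchen), have(k3), locked(d_dock_kitchen), open(d_dock_store), open(d_kitchen_store)}

== RESULT ==
["at(kitchen)", "have(k3)", "locked(d_dock_kitchen)", "open(d_dock_store)", "open(d_kitchen_store)"]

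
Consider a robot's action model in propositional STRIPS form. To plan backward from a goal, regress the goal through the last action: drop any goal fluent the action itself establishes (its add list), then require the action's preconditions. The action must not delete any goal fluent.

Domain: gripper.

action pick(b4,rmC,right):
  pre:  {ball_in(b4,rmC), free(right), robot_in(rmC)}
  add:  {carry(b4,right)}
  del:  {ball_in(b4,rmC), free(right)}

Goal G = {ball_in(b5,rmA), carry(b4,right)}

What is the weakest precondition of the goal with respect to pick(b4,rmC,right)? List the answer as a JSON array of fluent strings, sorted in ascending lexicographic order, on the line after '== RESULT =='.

Compute (G \ add) ∪ pre:
  G ∩ del = {}  (empty — regression defined)
  G \ add = {ball_in(b5,rmA), carry(b4,right)} \ {carry(b4,right)} = {ball_in(b5,rmA)}
  ∪ pre   = {ball_in(b5,rmA)} ∪ {ball_in(b4,rmC), free(right), robot_in(rmC)}
          = {ball_in(b4,rmC), ball_in(b5,rmA), free(right), robot_in(rmC)}

== RESULT ==
["ball_in(b4,rmC)", "ball_in(b5,rmA)", "free(right)", "robot_in(rmC)"]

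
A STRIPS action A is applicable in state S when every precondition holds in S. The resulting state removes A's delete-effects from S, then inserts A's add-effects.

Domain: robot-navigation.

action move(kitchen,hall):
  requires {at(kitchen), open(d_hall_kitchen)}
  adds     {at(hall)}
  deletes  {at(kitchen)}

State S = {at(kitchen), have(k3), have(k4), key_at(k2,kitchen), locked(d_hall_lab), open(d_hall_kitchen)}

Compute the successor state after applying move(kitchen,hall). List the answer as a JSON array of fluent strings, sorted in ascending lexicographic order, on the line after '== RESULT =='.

Compute (S \ del) ∪ add:
  pre ⊆ S: {at(kitchen), open(d_hall_kitchen)} ⊆ S  — applicable
  S \ del = {have(k3), have(k4), key_at(k2,kitchen), locked(d_hall_lab), open(d_hall_kitchen)}
  ∪ add   = {at(hall), have(k3), have(k4), key_at(k2,kitchen), locked(d_hall_lab), open(d_hall_kitchen)}

== RESULT ==
["at(hall)", "have(k3)", "have(k4)", "key_at(k2,kitchen)", "locked(d_hall_lab)", "open(d_hall_kitchen)"]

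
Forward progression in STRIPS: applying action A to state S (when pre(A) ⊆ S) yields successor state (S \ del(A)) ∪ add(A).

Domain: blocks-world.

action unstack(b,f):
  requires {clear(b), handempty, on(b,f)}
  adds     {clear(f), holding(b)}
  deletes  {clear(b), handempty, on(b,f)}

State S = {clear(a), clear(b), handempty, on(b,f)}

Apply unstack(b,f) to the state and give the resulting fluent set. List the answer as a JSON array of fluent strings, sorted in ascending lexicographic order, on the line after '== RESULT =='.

Compute (S \ del) ∪ add:
  pre ⊆ S: {clear(b), handempty, on(b,f)} ⊆ S  — applicable
  S \ del = {clear(a)}
  ∪ add   = {clear(a), clear(f), holding(b)}

== RESULT ==
["clear(a)", "clear(f)", "holding(b)"]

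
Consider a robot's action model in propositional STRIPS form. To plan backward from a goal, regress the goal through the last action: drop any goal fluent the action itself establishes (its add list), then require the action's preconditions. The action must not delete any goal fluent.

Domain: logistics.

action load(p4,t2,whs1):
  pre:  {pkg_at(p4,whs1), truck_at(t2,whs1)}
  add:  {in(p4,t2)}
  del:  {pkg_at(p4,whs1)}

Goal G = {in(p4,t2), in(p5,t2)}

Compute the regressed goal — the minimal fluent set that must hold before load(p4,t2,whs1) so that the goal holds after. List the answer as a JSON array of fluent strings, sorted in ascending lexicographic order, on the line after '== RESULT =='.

Regress:
  G ∩ del = {}  (empty — regression defined)
  G \ add = {in(p4,t2), in(p5,t2)} \ {in(p4,t2)} = {in(p5,t2)}
  ∪ pre   = {in(p5,t2)} ∪ {pkg_at(p4,whs1), truck_at(t2,whs1)}
          = {in(p5,t2), pkg_at(p4,whs1), truck_at(t2,whs1)}

== RESULT ==
["in(p5,t2)", "pkg_at(p4,whs1)", "truck_at(t2,whs1)"]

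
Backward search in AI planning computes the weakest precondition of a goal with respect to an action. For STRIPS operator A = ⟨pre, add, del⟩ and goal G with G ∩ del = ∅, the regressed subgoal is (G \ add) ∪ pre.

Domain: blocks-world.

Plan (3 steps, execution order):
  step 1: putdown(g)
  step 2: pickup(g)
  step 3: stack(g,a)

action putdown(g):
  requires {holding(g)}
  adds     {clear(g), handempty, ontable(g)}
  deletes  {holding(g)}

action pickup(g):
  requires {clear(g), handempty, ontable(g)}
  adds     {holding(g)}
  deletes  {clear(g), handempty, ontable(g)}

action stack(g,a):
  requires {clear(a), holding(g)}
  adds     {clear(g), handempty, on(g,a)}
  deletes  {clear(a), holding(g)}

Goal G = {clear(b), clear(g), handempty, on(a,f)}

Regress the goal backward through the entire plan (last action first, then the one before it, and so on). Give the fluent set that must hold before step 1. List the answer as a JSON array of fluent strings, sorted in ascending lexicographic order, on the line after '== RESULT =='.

Regress step by step:
  through step 3 (stack(g,a)): drop {clear(g), handempty}, keep {clear(b), on(a,f)}, require {clear(a), holding(g)}
    → {clear(a), clear(b), holding(g), on(a,f)}
  through step 2 (pickup(g)): drop {holding(g)}, keep {clear(a), clear(b), on(a,f)}, require {clear(g), handempty, ontable(g)}
    → {clear(a), clear(b), clear(g), handempty, on(a,f), ontable(g)}
  through step 1 (putdown(g)): drop {clear(g), handempty, ontable(g)}, keep {clear(a), clear(b), on(a,f)}, require {holding(g)}
    → {clear(a), clear(b), holding(g), on(a,f)}

== RESULT ==
["clear(a)", "clear(b)", "holding(g)", "on(a,f)"]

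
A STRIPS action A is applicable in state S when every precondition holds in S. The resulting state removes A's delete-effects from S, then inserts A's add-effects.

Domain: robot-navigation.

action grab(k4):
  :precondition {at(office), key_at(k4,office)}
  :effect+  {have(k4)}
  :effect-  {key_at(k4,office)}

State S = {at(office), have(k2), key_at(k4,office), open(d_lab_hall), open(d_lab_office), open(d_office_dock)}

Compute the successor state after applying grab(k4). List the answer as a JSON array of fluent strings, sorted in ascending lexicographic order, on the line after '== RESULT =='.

Progress:
  pre ⊆ S: {at(office), key_at(k4,office)} ⊆ S  — applicable
  S \ del = {at(office), have(k2), open(d_lab_hall), open(d_lab_office), open(d_office_dock)}
  ∪ add   = {at(office), have(k2), have(k4), open(d_lab_hall), open(d_lab_office), open(d_office_dock)}

== RESULT ==
["at(office)", "have(k2)", "have(k4)", "open(d_lab_hall)", "open(d_lab_office)", "open(d_office_dock)"]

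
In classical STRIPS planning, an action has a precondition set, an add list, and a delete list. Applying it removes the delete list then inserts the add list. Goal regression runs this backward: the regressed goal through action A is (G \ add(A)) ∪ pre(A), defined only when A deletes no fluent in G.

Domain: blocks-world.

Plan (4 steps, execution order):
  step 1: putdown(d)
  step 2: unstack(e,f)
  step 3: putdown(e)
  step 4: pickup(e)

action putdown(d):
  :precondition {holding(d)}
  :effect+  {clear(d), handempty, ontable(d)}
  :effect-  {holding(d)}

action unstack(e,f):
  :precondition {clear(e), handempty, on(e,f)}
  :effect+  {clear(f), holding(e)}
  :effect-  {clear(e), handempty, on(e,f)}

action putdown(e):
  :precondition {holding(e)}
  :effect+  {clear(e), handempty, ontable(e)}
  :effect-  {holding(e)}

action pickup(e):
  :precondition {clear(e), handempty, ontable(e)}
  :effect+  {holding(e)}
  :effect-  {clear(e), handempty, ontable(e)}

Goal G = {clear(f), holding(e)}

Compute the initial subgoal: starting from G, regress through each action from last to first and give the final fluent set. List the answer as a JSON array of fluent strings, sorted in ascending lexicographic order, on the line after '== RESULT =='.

Work backward from the goal:
  through step 4 (pickup(e)): drop {holding(e)}, keep {clear(f)}, require {clear(e), handempty, ontable(e)}
    → {clear(e), clear(f), handempty, ontable(e)}
  through step 3 (putdown(e)): drop {clear(e), handempty, ontable(e)}, keep {clear(f)}, require {holding(e)}
    → {clear(f), holding(e)}
  through step 2 (unstack(e,f)): drop {clear(f), holding(e)}, keep {}, require {clear(e), handempty, on(e,f)}
    → {clear(e), handempty, on(e,f)}
  through step 1 (putdown(d)): drop {handempty}, keep {clear(e), on(e,f)}, require {holding(d)}
    → {clear(e), holding(d), on(e,f)}

== RESULT ==
["clear(e)", "holding(d)", "on(e,f)"]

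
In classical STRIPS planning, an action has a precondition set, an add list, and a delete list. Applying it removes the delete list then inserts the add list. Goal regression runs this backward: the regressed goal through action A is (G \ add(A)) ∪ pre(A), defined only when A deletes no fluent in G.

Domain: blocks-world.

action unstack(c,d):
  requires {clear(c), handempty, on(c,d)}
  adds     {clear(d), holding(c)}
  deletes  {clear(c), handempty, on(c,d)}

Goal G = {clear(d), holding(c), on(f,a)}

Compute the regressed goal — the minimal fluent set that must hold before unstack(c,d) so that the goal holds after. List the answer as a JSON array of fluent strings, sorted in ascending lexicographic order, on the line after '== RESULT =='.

Regress:
  G ∩ del = {}  (empty — regression defined)
  G \ add = {clear(d), holding(c), on(f,a)} \ {clear(d), holding(c)} = {on(f,a)}
  ∪ pre   = {on(f,a)} ∪ {clear(c), handempty, on(c,d)}
          = {clear(c), handempty, on(c,d), on(f,a)}

== RESULT ==
["clear(c)", "handempty", "on(c,d)", "on(f,a)"]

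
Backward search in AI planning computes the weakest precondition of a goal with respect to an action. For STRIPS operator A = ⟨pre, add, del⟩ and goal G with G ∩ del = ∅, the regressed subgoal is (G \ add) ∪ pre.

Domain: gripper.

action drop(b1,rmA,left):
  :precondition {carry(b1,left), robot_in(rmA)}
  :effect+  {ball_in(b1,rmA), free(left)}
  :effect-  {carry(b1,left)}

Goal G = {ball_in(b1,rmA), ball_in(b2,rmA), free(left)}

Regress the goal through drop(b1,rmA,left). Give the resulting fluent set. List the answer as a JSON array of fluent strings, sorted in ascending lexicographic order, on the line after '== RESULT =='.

Compute (G \ add) ∪ pre:
  G ∩ del = {}  (empty — regression defined)
  G \ add = {ball_in(b1,rmA), ball_in(b2,rmA), free(left)} \ {ball_in(b1,rmA), free(left)} = {ball_in(b2,rmA)}
  ∪ pre   = {ball_in(b2,rmA)} ∪ {carry(b1,left), robot_in(rmA)}
          = {ball_in(b2,rmA), carry(b1,left), robot_in(rmA)}

== RESULT ==
["ball_in(b2,rmA)", "carry(b1,left)", "robot_in(rmA)"]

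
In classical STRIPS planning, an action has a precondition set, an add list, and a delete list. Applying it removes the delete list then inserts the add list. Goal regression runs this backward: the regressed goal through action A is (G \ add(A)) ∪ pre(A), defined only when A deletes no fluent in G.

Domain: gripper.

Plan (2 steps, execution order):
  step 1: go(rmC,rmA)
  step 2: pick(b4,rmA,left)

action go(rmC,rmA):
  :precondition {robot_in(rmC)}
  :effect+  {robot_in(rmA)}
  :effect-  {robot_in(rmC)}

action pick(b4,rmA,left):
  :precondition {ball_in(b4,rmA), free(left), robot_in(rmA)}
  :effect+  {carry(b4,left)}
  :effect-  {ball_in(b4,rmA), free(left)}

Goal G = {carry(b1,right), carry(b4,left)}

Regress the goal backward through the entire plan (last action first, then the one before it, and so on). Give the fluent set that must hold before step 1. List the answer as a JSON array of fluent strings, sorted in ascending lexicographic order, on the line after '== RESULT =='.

Work backward from the goal:
  through step 2 (pick(b4,rmA,left)): drop {carry(b4,left)}, keep {carry(b1,right)}, require {ball_in(b4,rmA), free(left), robot_in(rmA)}
    → {ball_in(b4,rmA), carry(b1,right), free(left), robot_in(rmA)}
  through step 1 (go(rmC,rmA)): drop {robot_in(rmA)}, keep {ball_in(b4,rmA), carry(b1,right), free(left)}, require {robot_in(rmC)}
    → {ball_in(b4,rmA), carry(b1,right), free(left), robot_in(rmC)}

== RESULT ==
["ball_in(b4,rmA)", "carry(b1,right)", "free(left)", "robot_in(rmC)"]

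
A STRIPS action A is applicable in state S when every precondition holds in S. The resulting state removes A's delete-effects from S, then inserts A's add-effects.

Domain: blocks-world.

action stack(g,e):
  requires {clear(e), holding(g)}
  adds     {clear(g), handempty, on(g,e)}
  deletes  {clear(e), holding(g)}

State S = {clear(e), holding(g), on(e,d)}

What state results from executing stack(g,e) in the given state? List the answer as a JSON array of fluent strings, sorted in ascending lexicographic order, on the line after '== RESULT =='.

Progress:
  pre ⊆ S: {clear(e), holding(g)} ⊆ S  — applicable
  S \ del = {on(e,d)}
  ∪ add   = {clear(g), handempty, on(e,d), on(g,e)}

== RESULT ==
["clear(g)", "handempty", "on(e,d)", "on(g,e)"]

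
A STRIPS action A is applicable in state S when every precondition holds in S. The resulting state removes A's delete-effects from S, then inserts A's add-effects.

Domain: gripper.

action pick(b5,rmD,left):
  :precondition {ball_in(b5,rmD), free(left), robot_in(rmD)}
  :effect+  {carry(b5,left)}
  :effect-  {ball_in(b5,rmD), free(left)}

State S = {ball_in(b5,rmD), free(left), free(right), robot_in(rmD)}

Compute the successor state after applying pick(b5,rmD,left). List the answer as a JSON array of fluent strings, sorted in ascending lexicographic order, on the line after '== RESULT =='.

Compute (S \ del) ∪ add:
  pre ⊆ S: {ball_in(b5,rmD), free(left), robot_in(rmD)} ⊆ S  — applicable
  S \ del = {free(right), robot_in(rmD)}
  ∪ add   = {carry(b5,left), free(right), robot_in(rmD)}

== RESULT ==
["carry(b5,left)", "free(right)", "robot_in(rmD)"]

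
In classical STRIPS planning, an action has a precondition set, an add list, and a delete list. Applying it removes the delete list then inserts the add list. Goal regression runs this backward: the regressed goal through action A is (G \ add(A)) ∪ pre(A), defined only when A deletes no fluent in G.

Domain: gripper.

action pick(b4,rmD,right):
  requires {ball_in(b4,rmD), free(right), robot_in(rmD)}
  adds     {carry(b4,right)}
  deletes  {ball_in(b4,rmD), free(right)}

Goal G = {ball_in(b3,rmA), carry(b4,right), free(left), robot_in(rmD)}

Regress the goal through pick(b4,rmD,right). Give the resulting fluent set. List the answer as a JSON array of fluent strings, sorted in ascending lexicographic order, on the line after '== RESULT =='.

Regress:
  G ∩ del = {}  (empty — regression defined)
  G \ add = {ball_in(b3,rmA), carry(b4,right), free(left), robot_in(rmD)} \ {carry(b4,right)} = {ball_in(b3,rmA), free(left), robot_in(rmD)}
  ∪ pre   = {ball_in(b3,rmA), free(left), robot_in(rmD)} ∪ {ball_in(b4,rmD), free(right), robot_in(rmD)}
          = {ball_in(b3,rmA), ball_in(b4,rmD), free(left), free(right), robot_in(rmD)}

== RESULT ==
["ball_in(b3,rmA)", "ball_in(b4,rmD)", "free(left)", "free(right)", "robot_in(rmD)"]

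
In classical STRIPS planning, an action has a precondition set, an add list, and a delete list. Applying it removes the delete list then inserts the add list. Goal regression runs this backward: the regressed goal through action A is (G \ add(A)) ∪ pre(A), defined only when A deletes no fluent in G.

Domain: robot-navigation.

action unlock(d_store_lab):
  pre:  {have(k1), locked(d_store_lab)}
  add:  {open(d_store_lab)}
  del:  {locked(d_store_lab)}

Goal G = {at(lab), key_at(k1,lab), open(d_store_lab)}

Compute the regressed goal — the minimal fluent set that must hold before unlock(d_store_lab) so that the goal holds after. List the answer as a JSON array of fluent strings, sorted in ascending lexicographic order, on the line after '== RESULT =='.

Compute (G \ add) ∪ pre:
  G ∩ del = {}  (empty — regression defined)
  G \ add = {at(lab), key_at(k1,lab), open(d_store_lab)} \ {open(d_store_lab)} = {at(lab), key_at(k1,lab)}
  ∪ pre   = {at(lab), key_at(k1,lab)} ∪ {have(k1), locked(d_store_lab)}
          = {at(lab), have(k1), key_at(k1,lab), locked(d_store_lab)}

== RESULT ==
["at(lab)", "have(k1)", "key_at(k1,lab)", "locked(d_store_lab)"]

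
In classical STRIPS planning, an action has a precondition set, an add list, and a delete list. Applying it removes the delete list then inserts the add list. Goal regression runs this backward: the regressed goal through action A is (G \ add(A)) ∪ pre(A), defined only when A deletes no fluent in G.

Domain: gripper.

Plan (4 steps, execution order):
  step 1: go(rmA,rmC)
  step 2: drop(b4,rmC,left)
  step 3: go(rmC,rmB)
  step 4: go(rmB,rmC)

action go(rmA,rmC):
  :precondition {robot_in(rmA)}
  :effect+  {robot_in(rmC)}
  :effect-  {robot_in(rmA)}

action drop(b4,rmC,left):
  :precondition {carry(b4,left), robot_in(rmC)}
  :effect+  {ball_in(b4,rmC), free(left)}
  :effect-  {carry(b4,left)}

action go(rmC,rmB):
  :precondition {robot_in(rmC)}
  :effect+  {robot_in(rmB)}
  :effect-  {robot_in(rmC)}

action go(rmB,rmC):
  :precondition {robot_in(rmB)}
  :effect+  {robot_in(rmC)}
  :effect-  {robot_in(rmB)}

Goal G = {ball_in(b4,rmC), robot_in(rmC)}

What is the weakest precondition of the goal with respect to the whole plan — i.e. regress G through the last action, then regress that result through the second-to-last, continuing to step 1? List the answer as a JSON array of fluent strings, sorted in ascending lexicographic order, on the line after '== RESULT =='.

Work backward from the goal:
  through step 4 (go(rmB,rmC)): drop {robot_in(rmC)}, keep {ball_in(b4,rmC)}, require {robot_in(rmB)}
    → {ball_in(b4,rmC), robot_in(rmB)}
  through step 3 (go(rmC,rmB)): drop {robot_in(rmB)}, keep {ball_in(b4,rmC)}, require {robot_in(rmC)}
    → {ball_in(b4,rmC), robot_in(rmC)}
  through step 2 (drop(b4,rmC,left)): drop {ball_in(b4,rmC)}, keep {robot_in(rmC)}, require {carry(b4,left), robot_in(rmC)}
    → {carry(b4,left), robot_in(rmC)}
  through step 1 (go(rmA,rmC)): drop {robot_in(rmC)}, keep {carry(b4,left)}, require {robot_in(rmA)}
    → {carry(b4,left), robot_in(rmA)}

== RESULT ==
["carry(b4,left)", "robot_in(rmA)"]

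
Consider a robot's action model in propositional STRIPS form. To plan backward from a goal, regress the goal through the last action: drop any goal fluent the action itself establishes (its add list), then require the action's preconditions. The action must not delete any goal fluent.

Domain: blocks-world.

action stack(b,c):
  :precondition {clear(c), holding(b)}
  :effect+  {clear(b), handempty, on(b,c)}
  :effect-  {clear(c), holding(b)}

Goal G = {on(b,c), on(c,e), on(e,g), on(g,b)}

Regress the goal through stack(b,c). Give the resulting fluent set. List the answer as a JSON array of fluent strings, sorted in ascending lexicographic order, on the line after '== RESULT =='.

Regress:
  G ∩ del = {}  (empty — regression defined)
  G \ add = {on(b,c), on(c,e), on(e,g), on(g,b)} \ {clear(b), handempty, on(b,c)} = {on(c,e), on(e,g), on(g,b)}
  ∪ pre   = {on(c,e), on(e,g), on(g,b)} ∪ {clear(c), holding(b)}
          = {clear(c), holding(b), on(c,e), on(e,g), on(g,b)}

== RESULT ==
["clear(c)", "holding(b)", "on(c,e)", "on(e,g)", "on(g,b)"]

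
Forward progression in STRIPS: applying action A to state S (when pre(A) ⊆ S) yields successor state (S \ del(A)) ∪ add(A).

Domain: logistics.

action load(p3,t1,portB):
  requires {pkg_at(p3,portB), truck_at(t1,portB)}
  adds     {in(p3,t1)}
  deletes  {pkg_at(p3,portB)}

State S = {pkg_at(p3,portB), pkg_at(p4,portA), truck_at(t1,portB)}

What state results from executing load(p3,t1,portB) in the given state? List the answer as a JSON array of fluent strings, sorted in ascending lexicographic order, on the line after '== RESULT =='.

Progress:
  pre ⊆ S: {pkg_at(p3,portB), truck_at(t1,portB)} ⊆ S  — applicable
  S \ del = {pkg_at(p4,portA), truck_at(t1,portB)}
  ∪ add   = {in(p3,t1), pkg_at(p4,portA), truck_at(t1,portB)}

== RESULT ==
["in(p3,t1)", "pkg_at(p4,portA)", "truck_at(t1,portB)"]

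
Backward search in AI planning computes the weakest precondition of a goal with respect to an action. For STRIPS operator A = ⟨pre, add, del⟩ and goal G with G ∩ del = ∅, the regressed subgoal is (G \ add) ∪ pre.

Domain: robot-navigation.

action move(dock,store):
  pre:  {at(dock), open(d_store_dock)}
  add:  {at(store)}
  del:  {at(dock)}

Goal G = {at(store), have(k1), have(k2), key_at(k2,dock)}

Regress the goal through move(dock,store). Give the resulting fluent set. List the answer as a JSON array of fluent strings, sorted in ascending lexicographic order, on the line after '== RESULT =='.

Regress:
  G ∩ del = {}  (empty — regression defined)
  G \ add = {at(store), have(k1), have(k2), key_at(k2,dock)} \ {at(store)} = {have(k1), have(k2), key_at(k2,dock)}
  ∪ pre   = {have(k1), have(k2), key_at(k2,dock)} ∪ {at(dock), open(d_store_dock)}
          = {at(dock), have(k1), have(k2), key_at(k2,dock), open(d_store_dock)}

== RESULT ==
["at(dock)", "have(k1)", "have(k2)", "key_at(k2,dock)", "open(d_store_dock)"]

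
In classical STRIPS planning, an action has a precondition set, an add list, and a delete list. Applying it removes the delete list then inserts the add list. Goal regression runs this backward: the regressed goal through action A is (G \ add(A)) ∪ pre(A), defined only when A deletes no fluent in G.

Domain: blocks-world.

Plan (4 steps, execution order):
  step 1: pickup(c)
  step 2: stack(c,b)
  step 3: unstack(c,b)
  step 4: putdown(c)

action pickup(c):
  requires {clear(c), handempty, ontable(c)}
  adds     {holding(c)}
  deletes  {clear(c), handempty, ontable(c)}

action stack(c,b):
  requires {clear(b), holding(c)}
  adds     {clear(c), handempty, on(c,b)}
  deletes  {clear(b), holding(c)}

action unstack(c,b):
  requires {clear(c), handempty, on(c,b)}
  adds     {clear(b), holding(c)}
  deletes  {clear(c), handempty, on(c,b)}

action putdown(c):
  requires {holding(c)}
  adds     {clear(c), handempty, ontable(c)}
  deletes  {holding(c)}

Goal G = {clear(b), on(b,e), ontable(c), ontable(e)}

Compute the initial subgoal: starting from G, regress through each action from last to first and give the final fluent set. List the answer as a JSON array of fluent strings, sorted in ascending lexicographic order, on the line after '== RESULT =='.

Regress step by step:
  through step 4 (putdown(c)): drop {ontable(c)}, keep {clear(b), on(b,e), ontable(e)}, require {holding(c)}
    → {clear(b), holding(c), on(b,e), ontable(e)}
  through step 3 (unstack(c,b)): drop {clear(b), holding(c)}, keep {on(b,e), ontable(e)}, require {clear(c), handempty, on(c,b)}
    → {clear(c), handempty, on(b,e), on(c,b), ontable(e)}
  through step 2 (stack(c,b)): drop {clear(c), handempty, on(c,b)}, keep {on(b,e), ontable(e)}, require {clear(b), holding(c)}
    → {clear(b), holding(c), on(b,e), ontable(e)}
  through step 1 (pickup(c)): drop {holding(c)}, keep {clear(b), on(b,e), ontable(e)}, require {clear(c), handempty, ontable(c)}
    → {clear(b), clear(c), handempty, on(b,e), ontable(c), ontable(e)}

== RESULT ==
["clear(b)", "clear(c)", "handempty", "on(b,e)", "ontable(c)", "ontable(e)"]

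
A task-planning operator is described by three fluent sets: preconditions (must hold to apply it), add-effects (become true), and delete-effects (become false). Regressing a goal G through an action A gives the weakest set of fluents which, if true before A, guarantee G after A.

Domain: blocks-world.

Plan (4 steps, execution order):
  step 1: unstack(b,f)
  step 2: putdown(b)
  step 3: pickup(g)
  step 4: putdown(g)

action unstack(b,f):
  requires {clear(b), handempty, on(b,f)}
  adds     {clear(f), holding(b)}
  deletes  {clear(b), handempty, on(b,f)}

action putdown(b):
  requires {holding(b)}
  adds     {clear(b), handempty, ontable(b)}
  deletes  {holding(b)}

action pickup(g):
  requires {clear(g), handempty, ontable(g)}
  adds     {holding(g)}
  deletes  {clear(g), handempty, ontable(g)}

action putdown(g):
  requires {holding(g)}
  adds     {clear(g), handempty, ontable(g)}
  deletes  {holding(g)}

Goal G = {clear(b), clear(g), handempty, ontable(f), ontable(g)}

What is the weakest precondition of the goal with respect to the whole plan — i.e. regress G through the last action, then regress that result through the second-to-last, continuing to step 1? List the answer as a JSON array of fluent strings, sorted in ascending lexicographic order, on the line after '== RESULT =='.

Work backward from the goal:
  through step 4 (putdown(g)): drop {clear(g), handempty, ontable(g)}, keep {clear(b), ontable(f)}, require {holding(g)}
    → {clear(b), holding(g), ontable(f)}
  through step 3 (pickup(g)): drop {holding(g)}, keep {clear(b), ontable(f)}, require {clear(g), handempty, ontable(g)}
    → {clear(b), clear(g), handempty, ontable(f), ontable(g)}
  through step 2 (putdown(b)): drop {clear(b), handempty}, keep {clear(g), ontable(f), ontable(g)}, require {holding(b)}
    → {clear(g), holding(b), ontable(f), ontable(g)}
  through step 1 (unstack(b,f)): drop {holding(b)}, keep {clear(g), ontable(f), ontable(g)}, require {clear(b), handempty, on(b,f)}
    → {clear(b), clear(g), handempty, on(b,f), ontable(f), ontable(g)}

== RESULT ==
["clear(b)", "clear(g)", "handempty", "on(b,f)", "ontable(f)", "ontable(g)"]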